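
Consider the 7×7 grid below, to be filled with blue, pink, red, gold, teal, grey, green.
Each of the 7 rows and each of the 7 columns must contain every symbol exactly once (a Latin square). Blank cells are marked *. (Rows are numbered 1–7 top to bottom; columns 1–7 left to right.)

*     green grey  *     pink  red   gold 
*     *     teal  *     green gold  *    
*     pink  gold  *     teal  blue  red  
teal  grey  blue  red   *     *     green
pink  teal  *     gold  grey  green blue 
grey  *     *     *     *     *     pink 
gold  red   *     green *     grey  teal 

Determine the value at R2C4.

pink

Row 1, column 1: row 1 has {pink, red, gold, grey, green} and column 1 has {pink, gold, teal, grey}, leaving only blue.
Row 1, column 4: row 1 has {blue, pink, red, gold, grey, green} and column 4 has {red, gold, green}, leaving only teal.
Row 2, column 1: row 2 has {gold, teal, green} and column 1 has {blue, pink, gold, teal, grey}, leaving only red.
Row 2, column 2: row 2 has {red, gold, teal, green} and column 2 has {pink, red, teal, grey, green}, leaving only blue.
Row 2, column 7: row 2 has {blue, red, gold, teal, green} and column 7 has {blue, pink, red, gold, teal, green}, leaving only grey.
Row 2 already has {blue, red, gold, teal, grey, green} and column 4 already has {red, gold, teal, green}, so row 2, column 4 must be pink.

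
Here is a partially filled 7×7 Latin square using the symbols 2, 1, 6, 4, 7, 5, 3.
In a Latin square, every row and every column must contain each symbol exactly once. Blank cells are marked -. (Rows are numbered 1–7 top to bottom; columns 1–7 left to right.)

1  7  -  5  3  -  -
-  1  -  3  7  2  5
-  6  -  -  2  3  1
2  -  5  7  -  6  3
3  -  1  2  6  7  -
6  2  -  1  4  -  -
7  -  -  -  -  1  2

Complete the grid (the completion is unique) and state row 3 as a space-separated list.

Row 3, column 4: row 3 has {2, 1, 6, 3} and column 4 has {2, 1, 7, 5, 3}, leaving only 4.
Row 3, column 1: row 3 has {2, 1, 6, 4, 3} and column 1 has {2, 1, 6, 7, 3}, leaving only 5.
Row 3, column 3: row 3 has {2, 1, 6, 4, 5, 3} and column 3 has {1, 5}, leaving only 7.
So row 3 reads: 5 6 7 4 2 3 1.

5 6 7 4 2 3 1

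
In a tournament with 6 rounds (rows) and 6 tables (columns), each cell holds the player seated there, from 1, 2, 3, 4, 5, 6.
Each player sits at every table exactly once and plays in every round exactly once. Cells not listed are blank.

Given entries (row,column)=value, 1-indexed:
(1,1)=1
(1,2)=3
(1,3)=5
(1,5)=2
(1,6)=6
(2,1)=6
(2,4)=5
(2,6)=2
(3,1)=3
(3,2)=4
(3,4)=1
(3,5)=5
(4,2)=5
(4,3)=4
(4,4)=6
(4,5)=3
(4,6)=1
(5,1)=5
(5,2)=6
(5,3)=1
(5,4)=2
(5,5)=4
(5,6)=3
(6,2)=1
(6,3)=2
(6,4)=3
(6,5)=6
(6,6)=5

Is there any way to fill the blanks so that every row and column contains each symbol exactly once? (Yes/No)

Round 2, table 2: round 2 together with table 2 already contain {1, 2, 3, 4, 5, 6} — every symbol — so nothing can go there. The grid has no valid completion.

No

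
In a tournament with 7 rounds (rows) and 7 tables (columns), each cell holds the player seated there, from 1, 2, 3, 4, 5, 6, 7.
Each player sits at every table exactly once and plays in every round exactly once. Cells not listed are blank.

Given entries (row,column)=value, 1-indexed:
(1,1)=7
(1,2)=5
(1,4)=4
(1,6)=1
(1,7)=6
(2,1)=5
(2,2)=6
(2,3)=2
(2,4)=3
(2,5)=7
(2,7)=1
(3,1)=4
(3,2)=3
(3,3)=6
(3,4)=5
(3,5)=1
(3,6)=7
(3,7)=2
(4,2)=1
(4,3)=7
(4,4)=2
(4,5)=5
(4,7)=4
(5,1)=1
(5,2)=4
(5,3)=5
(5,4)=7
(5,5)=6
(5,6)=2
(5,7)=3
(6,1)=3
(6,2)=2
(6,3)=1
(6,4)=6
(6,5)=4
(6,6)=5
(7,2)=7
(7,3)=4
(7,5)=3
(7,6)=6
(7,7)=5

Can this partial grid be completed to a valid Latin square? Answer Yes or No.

Yes

No round or table among the givens repeats a symbol, and propagating forced cells runs into no contradiction.
One valid completion exists (for instance, 7 5 3 4 2 1 6 / 5 6 2 3 7 4 1 / 4 3 6 5 1 7 2 / 6 1 7 2 5 3 4 / 1 4 5 7 6 2 3 / 3 2 1 6 4 5 7 / 2 7 4 1 3 6 5).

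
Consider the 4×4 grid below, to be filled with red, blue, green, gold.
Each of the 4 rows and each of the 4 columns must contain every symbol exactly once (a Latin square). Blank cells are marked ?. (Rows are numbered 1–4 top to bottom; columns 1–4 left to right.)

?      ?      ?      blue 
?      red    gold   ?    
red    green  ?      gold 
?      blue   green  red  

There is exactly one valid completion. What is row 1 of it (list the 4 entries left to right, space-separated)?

green gold red blue

Row 1, column 2: row 1 has {blue} and column 2 has {red, blue, green}, leaving only gold.
Row 1, column 1: row 1 has {blue, gold} and column 1 has {red}, leaving only green.
Row 1, column 3: row 1 has {blue, green, gold} and column 3 has {green, gold}, leaving only red.
So row 1 reads: green gold red blue.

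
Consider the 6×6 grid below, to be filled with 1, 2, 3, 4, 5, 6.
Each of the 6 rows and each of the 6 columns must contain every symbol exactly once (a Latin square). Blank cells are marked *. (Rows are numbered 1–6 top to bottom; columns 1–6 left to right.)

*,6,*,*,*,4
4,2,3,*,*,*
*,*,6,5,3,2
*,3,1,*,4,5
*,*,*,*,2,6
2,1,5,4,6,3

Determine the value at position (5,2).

5

Row 1, column 3: row 1 has {4, 6} and column 3 has {1, 3, 5, 6}, leaving only 2.
Row 2, column 6: row 2 has {2, 3, 4} and column 6 has {2, 3, 4, 5, 6}, leaving only 1.
Row 2, column 4: row 2 has {1, 2, 3, 4} and column 4 has {4, 5}, leaving only 6.
Row 2, column 5: row 2 has {1, 2, 3, 4, 6} and column 5 has {2, 3, 4, 6}, leaving only 5.
Row 1, column 5: row 1 has {2, 4, 6} and column 5 has {2, 3, 4, 5, 6}, leaving only 1.
Row 1, column 4: row 1 has {1, 2, 4, 6} and column 4 has {4, 5, 6}, leaving only 3.
Row 1, column 1: row 1 has {1, 2, 3, 4, 6} and column 1 has {2, 4}, leaving only 5.
Row 3, column 1: row 3 has {2, 3, 5, 6} and column 1 has {2, 4, 5}, leaving only 1.
Row 3, column 2: row 3 has {1, 2, 3, 5, 6} and column 2 has {1, 2, 3, 6}, leaving only 4.
Row 5 already has {2, 6} and column 2 already has {1, 2, 3, 4, 6}, so row 5, column 2 must be 5.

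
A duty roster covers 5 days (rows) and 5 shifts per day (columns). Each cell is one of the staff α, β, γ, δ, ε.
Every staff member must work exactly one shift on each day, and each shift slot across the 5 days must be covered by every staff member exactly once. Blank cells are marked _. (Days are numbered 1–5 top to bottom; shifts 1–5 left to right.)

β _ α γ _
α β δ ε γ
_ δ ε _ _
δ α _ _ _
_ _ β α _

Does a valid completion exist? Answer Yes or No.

No

Day 1, shift 2: day 1 has {α, β, γ} and shift 2 has {α, β, δ}, so it must be ε.
Day 1, shift 5: day 1 has {α, β, γ, ε} and shift 5 has {γ}, so it must be δ.
Day 3, shift 1: day 3 has {δ, ε} and shift 1 has {α, β, δ}, so it must be γ.
Day 3, shift 4: day 3 has {γ, δ, ε} and shift 4 has {α, γ, ε}, so it must be β.
Now day 4, shift 4: day 4 together with shift 4 already contain {α, β, γ, δ, ε} — every symbol — so nothing can go there. The grid has no valid completion.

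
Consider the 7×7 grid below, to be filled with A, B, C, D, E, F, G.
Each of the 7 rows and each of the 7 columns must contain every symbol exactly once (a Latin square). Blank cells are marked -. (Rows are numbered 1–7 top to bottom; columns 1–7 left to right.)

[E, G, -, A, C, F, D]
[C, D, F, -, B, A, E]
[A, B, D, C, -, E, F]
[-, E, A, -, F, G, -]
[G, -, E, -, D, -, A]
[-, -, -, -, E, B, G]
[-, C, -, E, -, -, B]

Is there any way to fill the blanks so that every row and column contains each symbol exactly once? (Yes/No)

Yes

No row or column among the givens repeats a symbol, and propagating forced cells runs into no contradiction.
One valid completion exists (for instance, E G B A C F D / C D F G B A E / A B D C G E F / B E A D F G C / G F E B D C A / D A C F E B G / F C G E A D B).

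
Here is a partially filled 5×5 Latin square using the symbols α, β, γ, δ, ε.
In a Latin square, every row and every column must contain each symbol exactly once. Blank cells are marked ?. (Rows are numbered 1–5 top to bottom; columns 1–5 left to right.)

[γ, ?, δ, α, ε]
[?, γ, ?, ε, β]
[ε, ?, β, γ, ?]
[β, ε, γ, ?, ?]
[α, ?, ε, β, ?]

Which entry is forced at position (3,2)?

α

Row 1, column 2: row 1 has {α, γ, δ, ε} and column 2 has {γ, ε}, leaving only β.
Row 2, column 1: row 2 has {β, γ, ε} and column 1 has {α, β, γ, ε}, leaving only δ.
Row 2, column 3: row 2 has {β, γ, δ, ε} and column 3 has {β, γ, δ, ε}, leaving only α.
Row 4, column 4: row 4 has {β, γ, ε} and column 4 has {α, β, γ, ε}, leaving only δ.
Row 4, column 5: row 4 has {β, γ, δ, ε} and column 5 has {β, ε}, leaving only α.
Row 3, column 5: row 3 has {β, γ, ε} and column 5 has {α, β, ε}, leaving only δ.
Row 3 already has {β, γ, δ, ε} and column 2 already has {β, γ, ε}, so row 3, column 2 must be α.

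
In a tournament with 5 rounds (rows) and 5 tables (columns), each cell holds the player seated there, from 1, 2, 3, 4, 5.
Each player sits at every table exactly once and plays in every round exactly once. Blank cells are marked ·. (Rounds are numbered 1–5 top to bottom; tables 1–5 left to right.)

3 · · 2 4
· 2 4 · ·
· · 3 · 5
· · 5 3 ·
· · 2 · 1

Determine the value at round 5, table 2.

Round 1, table 3: round 1 has {2, 3, 4} and table 3 has {2, 3, 4, 5}, leaving only 1.
Round 1, table 2: round 1 has {1, 2, 3, 4} and table 2 has {2}, leaving only 5.
Round 2, table 5: round 2 has {2, 4} and table 5 has {1, 4, 5}, leaving only 3.
Round 4, table 5: round 4 has {3, 5} and table 5 has {1, 3, 4, 5}, leaving only 2.
Round 5, table 2 is narrowed to {3, 4}.
If it were 4, then round 4, table 2 would be left with no valid symbol.
So round 5, table 2 must be 3.

3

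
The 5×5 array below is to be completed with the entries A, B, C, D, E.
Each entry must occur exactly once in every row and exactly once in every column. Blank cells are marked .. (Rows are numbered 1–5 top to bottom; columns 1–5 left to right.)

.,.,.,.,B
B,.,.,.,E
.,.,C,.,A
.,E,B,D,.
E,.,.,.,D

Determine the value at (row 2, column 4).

Row 3, column 1: row 3 has {A, C} and column 1 has {B, E}, leaving only D.
Row 3, column 2: row 3 has {A, C, D} and column 2 has {E}, leaving only B.
Row 3, column 4: row 3 has {A, B, C, D} and column 4 has {D}, leaving only E.
Row 4, column 5: row 4 has {B, D, E} and column 5 has {A, B, D, E}, leaving only C.
Row 4, column 1: row 4 has {B, C, D, E} and column 1 has {B, D, E}, leaving only A.
Row 1, column 1: row 1 has {B} and column 1 has {A, B, D, E}, leaving only C.
Row 1, column 4: row 1 has {B, C} and column 4 has {D, E}, leaving only A.
Row 2 already has {B, E} and column 4 already has {A, D, E}, so row 2, column 4 must be C.

C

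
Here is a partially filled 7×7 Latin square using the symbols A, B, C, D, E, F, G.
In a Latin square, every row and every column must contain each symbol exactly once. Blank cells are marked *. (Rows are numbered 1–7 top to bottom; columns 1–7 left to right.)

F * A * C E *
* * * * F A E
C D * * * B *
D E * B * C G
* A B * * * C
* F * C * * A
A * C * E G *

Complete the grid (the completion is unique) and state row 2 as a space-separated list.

Row 3, column 7: row 3 has {B, C, D} and column 7 has {A, C, E, G}, leaving only F.
Row 4, column 3: row 4 has {B, C, D, E, G} and column 3 has {A, B, C}, leaving only F.
Row 4, column 5: row 4 has {B, C, D, E, F, G} and column 5 has {C, E, F}, leaving only A.
Row 3, column 5: row 3 has {B, C, D, F} and column 5 has {A, C, E, F}, leaving only G.
Row 3, column 3: row 3 has {B, C, D, F, G} and column 3 has {A, B, C, F}, leaving only E.
Row 3, column 4: row 3 has {B, C, D, E, F, G} and column 4 has {B, C}, leaving only A.
Row 5, column 5: row 5 has {A, B, C} and column 5 has {A, C, E, F, G}, leaving only D.
Row 5, column 6: row 5 has {A, B, C, D} and column 6 has {A, B, C, E, G}, leaving only F.
Row 6, column 5: row 6 has {A, C, F} and column 5 has {A, C, D, E, F, G}, leaving only B.
Row 6, column 6: row 6 has {A, B, C, F} and column 6 has {A, B, C, E, F, G}, leaving only D.
Row 6, column 3: row 6 has {A, B, C, D, F} and column 3 has {A, B, C, E, F}, leaving only G.
Row 2, column 3: row 2 has {A, E, F} and column 3 has {A, B, C, E, F, G}, leaving only D.
Row 2, column 4: row 2 has {A, D, E, F} and column 4 has {A, B, C}, leaving only G.
Row 2, column 1: row 2 has {A, D, E, F, G} and column 1 has {A, C, D, F}, leaving only B.
Row 2, column 2: row 2 has {A, B, D, E, F, G} and column 2 has {A, D, E, F}, leaving only C.
So row 2 reads: B C D G F A E.

B C D G F A E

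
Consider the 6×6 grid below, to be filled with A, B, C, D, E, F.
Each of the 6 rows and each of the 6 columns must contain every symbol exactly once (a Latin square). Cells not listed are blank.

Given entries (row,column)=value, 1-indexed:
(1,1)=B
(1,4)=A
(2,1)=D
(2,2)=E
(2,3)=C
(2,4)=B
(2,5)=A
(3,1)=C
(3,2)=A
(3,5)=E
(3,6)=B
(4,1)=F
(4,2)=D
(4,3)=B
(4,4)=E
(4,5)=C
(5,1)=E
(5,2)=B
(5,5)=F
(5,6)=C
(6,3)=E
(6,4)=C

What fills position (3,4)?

F

Row 1, column 5: row 1 has {A, B} and column 5 has {A, C, E, F}, leaving only D.
Row 1, column 3: row 1 has {A, B, D} and column 3 has {B, C, E}, leaving only F.
Row 1, column 2: row 1 has {A, B, D, F} and column 2 has {A, B, D, E}, leaving only C.
Row 1, column 6: row 1 has {A, B, C, D, F} and column 6 has {B, C}, leaving only E.
Row 2, column 6: row 2 has {A, B, C, D, E} and column 6 has {B, C, E}, leaving only F.
Row 3, column 3: row 3 has {A, B, C, E} and column 3 has {B, C, E, F}, leaving only D.
Row 3 already has {A, B, C, D, E} and column 4 already has {A, B, C, E}, so row 3, column 4 must be F.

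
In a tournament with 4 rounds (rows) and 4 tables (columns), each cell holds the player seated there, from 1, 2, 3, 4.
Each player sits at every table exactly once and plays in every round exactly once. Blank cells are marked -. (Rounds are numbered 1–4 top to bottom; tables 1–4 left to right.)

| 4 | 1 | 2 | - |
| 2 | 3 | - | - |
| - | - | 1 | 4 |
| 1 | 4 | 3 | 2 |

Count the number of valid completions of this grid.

Round 1, table 4: eliminating its round and table leaves {3}.
Round 2, table 3: eliminating its round and table leaves {4}.
Round 2, table 4: eliminating its round and table leaves {1}.
Round 3, table 1: eliminating its round and table leaves {3}.
Round 3, table 2: eliminating its round and table leaves {2}.
Only one assignment across all blanks avoids any round or table repeat, giving 1 completion.

1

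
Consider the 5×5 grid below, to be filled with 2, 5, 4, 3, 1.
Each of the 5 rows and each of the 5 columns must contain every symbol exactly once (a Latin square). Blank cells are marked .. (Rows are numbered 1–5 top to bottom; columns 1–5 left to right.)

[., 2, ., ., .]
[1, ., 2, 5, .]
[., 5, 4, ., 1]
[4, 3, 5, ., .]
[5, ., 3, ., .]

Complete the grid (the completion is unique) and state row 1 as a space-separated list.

3 2 1 4 5

Row 1, column 1: row 1 has {2} and column 1 has {5, 4, 1}, leaving only 3.
Row 1, column 3: row 1 has {2, 3} and column 3 has {2, 5, 4, 3}, leaving only 1.
Row 1, column 4: row 1 has {2, 3, 1} and column 4 has {5}, leaving only 4.
Row 1, column 5: row 1 has {2, 4, 3, 1} and column 5 has {1}, leaving only 5.
So row 1 reads: 3 2 1 4 5.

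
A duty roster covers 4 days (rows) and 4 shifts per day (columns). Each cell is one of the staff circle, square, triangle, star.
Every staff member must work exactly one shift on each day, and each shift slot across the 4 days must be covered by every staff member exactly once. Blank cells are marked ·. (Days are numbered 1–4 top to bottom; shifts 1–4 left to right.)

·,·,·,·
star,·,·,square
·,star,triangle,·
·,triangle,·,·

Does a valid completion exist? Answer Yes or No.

Day 2, shift 2: day 2 has {square, star} and shift 2 has {triangle, star}, so it must be circle.
Now day 2, shift 3: day 2 together with shift 3 already contain {circle, square, triangle, star} — every symbol — so nothing can go there. The grid has no valid completion.

No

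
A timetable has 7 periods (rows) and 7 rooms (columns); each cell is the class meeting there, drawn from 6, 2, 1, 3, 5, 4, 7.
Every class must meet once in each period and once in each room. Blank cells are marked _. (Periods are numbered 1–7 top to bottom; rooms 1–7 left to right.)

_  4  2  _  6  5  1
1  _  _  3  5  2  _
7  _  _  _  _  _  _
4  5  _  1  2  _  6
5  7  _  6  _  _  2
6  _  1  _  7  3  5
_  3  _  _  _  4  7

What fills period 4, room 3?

3

Period 1, room 1: period 1 has {6, 2, 1, 5, 4} and room 1 has {6, 1, 5, 4, 7}, leaving only 3.
Period 1, room 4: period 1 has {6, 2, 1, 3, 5, 4} and room 4 has {6, 1, 3}, leaving only 7.
Period 2, room 2: period 2 has {2, 1, 3, 5} and room 2 has {3, 5, 4, 7}, leaving only 6.
Period 2, room 7: period 2 has {6, 2, 1, 3, 5} and room 7 has {6, 2, 1, 5, 7}, leaving only 4.
Period 2, room 3: period 2 has {6, 2, 1, 3, 5, 4} and room 3 has {2, 1}, leaving only 7.
Period 4 already has {6, 2, 1, 5, 4} and room 3 already has {2, 1, 7}, so period 4, room 3 must be 3.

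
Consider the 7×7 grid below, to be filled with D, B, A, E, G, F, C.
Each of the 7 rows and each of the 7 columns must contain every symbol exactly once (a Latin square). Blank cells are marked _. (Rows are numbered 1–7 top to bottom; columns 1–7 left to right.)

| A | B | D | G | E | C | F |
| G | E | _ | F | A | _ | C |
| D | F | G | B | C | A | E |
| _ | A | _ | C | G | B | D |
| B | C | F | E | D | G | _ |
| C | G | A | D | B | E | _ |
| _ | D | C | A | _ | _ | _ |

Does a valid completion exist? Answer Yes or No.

No

Row 6, column 7: row 6 together with column 7 already contain {D, B, A, E, G, F, C} — every symbol — so nothing can go there. The grid has no valid completion.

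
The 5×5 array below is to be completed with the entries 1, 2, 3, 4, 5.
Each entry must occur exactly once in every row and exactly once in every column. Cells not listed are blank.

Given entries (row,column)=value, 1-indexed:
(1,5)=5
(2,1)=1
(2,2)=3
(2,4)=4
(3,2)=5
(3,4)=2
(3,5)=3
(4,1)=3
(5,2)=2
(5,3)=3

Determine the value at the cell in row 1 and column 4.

3

Row 2, column 5: row 2 has {1, 3, 4} and column 5 has {3, 5}, leaving only 2.
Row 2, column 3: row 2 has {1, 2, 3, 4} and column 3 has {3}, leaving only 5.
Row 3, column 1: row 3 has {2, 3, 5} and column 1 has {1, 3}, leaving only 4.
Row 1, column 1: row 1 has {5} and column 1 has {1, 3, 4}, leaving only 2.
Row 3, column 3: row 3 has {2, 3, 4, 5} and column 3 has {3, 5}, leaving only 1.
Row 1, column 3: row 1 has {2, 5} and column 3 has {1, 3, 5}, leaving only 4.
Row 1, column 2: row 1 has {2, 4, 5} and column 2 has {2, 3, 5}, leaving only 1.
Row 1 already has {1, 2, 4, 5} and column 4 already has {2, 4}, so row 1, column 4 must be 3.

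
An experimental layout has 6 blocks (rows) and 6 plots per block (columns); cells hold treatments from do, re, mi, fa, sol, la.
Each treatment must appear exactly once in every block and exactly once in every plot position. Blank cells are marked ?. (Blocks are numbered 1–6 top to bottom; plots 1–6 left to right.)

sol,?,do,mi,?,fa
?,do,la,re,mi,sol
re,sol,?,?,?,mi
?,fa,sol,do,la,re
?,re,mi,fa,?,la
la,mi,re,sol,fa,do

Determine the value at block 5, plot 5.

Block 1, plot 2: block 1 has {do, mi, fa, sol} and plot 2 has {do, re, mi, fa, sol}, leaving only la.
Block 1, plot 5: block 1 has {do, mi, fa, sol, la} and plot 5 has {mi, fa, la}, leaving only re.
Block 2, plot 1: block 2 has {do, re, mi, sol, la} and plot 1 has {re, sol, la}, leaving only fa.
Block 3, plot 3: block 3 has {re, mi, sol} and plot 3 has {do, re, mi, sol, la}, leaving only fa.
Block 3, plot 4: block 3 has {re, mi, fa, sol} and plot 4 has {do, re, mi, fa, sol}, leaving only la.
Block 3, plot 5: block 3 has {re, mi, fa, sol, la} and plot 5 has {re, mi, fa, la}, leaving only do.
Block 5 already has {re, mi, fa, la} and plot 5 already has {do, re, mi, fa, la}, so block 5, plot 5 must be sol.

sol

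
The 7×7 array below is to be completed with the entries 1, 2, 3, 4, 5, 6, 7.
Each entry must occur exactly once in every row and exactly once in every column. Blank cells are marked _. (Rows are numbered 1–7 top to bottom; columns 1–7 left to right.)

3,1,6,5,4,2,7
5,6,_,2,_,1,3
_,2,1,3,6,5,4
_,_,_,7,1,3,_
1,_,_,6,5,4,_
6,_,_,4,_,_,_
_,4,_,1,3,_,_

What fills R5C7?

2

Row 5 already has {1, 4, 5, 6} and column 7 already has {3, 4, 7}, so row 5, column 7 must be 2.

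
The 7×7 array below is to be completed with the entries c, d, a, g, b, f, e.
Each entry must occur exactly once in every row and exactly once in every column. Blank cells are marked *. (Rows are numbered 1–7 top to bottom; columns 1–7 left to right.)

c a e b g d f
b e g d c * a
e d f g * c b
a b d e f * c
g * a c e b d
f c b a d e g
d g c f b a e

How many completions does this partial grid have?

Row 2, column 6: eliminating its row and column leaves {f}.
Row 3, column 5: eliminating its row and column leaves {a}.
Row 4, column 6: eliminating its row and column leaves {g}.
Row 5, column 2: eliminating its row and column leaves {f}.
Only one assignment across all blanks avoids any row or column repeat, giving 1 completion.

1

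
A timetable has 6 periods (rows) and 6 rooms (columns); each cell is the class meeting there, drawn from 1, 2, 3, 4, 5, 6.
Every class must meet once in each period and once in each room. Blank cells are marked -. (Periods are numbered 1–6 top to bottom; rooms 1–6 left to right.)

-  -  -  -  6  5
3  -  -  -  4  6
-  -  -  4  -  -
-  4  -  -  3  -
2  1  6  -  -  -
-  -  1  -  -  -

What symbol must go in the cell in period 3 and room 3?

3

Period 5, room 5: period 5 has {1, 2, 6} and room 5 has {3, 4, 6}, leaving only 5.
Period 5, room 4: period 5 has {1, 2, 5, 6} and room 4 has {4}, leaving only 3.
Period 5, room 6: period 5 has {1, 2, 3, 5, 6} and room 6 has {5, 6}, leaving only 4.
Period 6, room 5: period 6 has {1} and room 5 has {3, 4, 5, 6}, leaving only 2.
Period 3, room 5: period 3 has {4} and room 5 has {2, 3, 4, 5, 6}, leaving only 1.
Period 6, room 6: period 6 has {1, 2} and room 6 has {4, 5, 6}, leaving only 3.
Period 3, room 6: period 3 has {1, 4} and room 6 has {3, 4, 5, 6}, leaving only 2.
Period 4, room 6: period 4 has {3, 4} and room 6 has {2, 3, 4, 5, 6}, leaving only 1.
Period 3, room 3 is narrowed to {3, 5}.
If it were 5, then period 4, room 3 would be left with no valid symbol.
So period 3, room 3 must be 3.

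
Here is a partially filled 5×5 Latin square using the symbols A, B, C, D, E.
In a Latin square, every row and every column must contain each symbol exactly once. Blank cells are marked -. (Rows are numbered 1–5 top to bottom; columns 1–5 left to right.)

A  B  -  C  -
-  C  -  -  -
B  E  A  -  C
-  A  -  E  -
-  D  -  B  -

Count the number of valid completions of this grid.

Row 1, column 3: eliminating its row and column leaves {D, E}.
Row 1, column 5: eliminating its row and column leaves {D, E}.
Row 2, column 1: eliminating its row and column leaves {D, E}.
Row 2, column 3: eliminating its row and column leaves {B, D, E}.
Row 2, column 4: eliminating its row and column leaves {A, D}.
Row 2, column 5: eliminating its row and column leaves {A, B, D, E}.
Row 3, column 4: eliminating its row and column leaves {D}.
Row 4, column 1: eliminating its row and column leaves {C, D}.
Row 4, column 3: eliminating its row and column leaves {B, C, D}.
Row 4, column 5: eliminating its row and column leaves {B, D}.
Row 5, column 1: eliminating its row and column leaves {C, E}.
Row 5, column 3: eliminating its row and column leaves {C, E}.
Row 5, column 5: eliminating its row and column leaves {A, E}.
Enumerating the assignments across these blanks that avoid any row or column repeat gives 3 completions.

3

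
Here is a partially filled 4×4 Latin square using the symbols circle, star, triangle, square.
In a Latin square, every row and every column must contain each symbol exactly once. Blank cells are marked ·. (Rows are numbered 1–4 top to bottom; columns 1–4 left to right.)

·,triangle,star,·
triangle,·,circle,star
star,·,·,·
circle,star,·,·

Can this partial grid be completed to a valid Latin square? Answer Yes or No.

No row or column among the givens repeats a symbol, and propagating forced cells runs into no contradiction.
One valid completion exists (for instance, square triangle star circle / triangle square circle star / star circle triangle square / circle star square triangle).

Yes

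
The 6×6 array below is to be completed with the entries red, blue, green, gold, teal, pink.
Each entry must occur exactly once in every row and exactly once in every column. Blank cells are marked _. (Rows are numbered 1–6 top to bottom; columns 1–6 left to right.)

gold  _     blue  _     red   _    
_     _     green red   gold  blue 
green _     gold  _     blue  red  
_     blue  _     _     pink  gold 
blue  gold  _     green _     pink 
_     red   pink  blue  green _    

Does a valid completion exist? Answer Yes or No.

Row 4, column 4: row 4 has {blue, gold, pink} and column 4 has {red, blue, green}, so it must be teal.
Row 1, column 4: row 1 has {red, blue, gold} and column 4 has {red, blue, green, teal}, so it must be pink.
Now row 3, column 4: row 3 together with column 4 already contain {red, blue, green, gold, teal, pink} — every symbol — so nothing can go there. The grid has no valid completion.

No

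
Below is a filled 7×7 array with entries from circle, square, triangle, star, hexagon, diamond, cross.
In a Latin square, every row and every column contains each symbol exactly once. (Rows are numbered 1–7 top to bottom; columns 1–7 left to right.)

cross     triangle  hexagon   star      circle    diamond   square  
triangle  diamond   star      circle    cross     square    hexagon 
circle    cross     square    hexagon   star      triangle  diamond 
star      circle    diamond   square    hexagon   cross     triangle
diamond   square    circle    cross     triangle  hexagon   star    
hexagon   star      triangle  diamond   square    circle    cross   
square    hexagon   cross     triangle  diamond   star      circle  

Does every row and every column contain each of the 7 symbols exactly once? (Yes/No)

Each row is a permutation of the 7 symbols, and so is each column.

Yes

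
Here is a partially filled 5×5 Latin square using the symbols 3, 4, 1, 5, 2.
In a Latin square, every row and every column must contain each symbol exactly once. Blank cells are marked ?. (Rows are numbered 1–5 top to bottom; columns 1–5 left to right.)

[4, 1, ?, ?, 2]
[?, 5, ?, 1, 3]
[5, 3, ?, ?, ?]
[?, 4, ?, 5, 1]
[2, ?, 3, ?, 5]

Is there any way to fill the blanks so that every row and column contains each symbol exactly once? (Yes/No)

Row 2, column 1: row 2 together with column 1 already contain {3, 4, 1, 5, 2} — every symbol — so nothing can go there. The grid has no valid completion.

No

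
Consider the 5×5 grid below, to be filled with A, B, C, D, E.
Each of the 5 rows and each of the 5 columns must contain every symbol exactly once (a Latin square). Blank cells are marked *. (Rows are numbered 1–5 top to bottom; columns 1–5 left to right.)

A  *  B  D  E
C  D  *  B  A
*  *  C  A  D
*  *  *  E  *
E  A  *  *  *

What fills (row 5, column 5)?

Row 1, column 2: row 1 has {A, B, D, E} and column 2 has {A, D}, leaving only C.
Row 2, column 3: row 2 has {A, B, C, D} and column 3 has {B, C}, leaving only E.
Row 3, column 1: row 3 has {A, C, D} and column 1 has {A, C, E}, leaving only B.
Row 3, column 2: row 3 has {A, B, C, D} and column 2 has {A, C, D}, leaving only E.
Row 4, column 1: row 4 has {E} and column 1 has {A, B, C, E}, leaving only D.
Row 4, column 2: row 4 has {D, E} and column 2 has {A, C, D, E}, leaving only B.
Row 4, column 3: row 4 has {B, D, E} and column 3 has {B, C, E}, leaving only A.
Row 4, column 5: row 4 has {A, B, D, E} and column 5 has {A, D, E}, leaving only C.
Row 5 already has {A, E} and column 5 already has {A, C, D, E}, so row 5, column 5 must be B.

B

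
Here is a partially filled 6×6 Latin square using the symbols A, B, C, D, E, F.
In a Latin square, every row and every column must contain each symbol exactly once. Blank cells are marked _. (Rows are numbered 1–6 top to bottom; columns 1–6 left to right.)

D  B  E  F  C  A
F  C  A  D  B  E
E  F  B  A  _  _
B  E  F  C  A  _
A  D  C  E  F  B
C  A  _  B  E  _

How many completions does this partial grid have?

1

Row 3, column 5: eliminating its row and column leaves {D}.
Row 3, column 6: eliminating its row and column leaves {C, D}.
Row 4, column 6: eliminating its row and column leaves {D}.
Row 6, column 3: eliminating its row and column leaves {D}.
Row 6, column 6: eliminating its row and column leaves {D, F}.
Only one assignment across all blanks avoids any row or column repeat, giving 1 completion.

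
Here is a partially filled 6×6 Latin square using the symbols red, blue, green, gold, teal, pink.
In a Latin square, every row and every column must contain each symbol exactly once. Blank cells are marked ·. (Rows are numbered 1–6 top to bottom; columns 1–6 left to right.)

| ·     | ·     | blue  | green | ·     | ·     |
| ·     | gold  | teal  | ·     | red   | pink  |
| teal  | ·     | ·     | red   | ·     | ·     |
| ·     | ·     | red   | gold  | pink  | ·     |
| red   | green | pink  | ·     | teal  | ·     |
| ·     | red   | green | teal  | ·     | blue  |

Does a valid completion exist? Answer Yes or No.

Row 1, column 5: row 1 has {blue, green} and column 5 has {red, teal, pink}, so it must be gold.
Now row 6, column 5: row 6 together with column 5 already contain {red, blue, green, gold, teal, pink} — every symbol — so nothing can go there. The grid has no valid completion.

No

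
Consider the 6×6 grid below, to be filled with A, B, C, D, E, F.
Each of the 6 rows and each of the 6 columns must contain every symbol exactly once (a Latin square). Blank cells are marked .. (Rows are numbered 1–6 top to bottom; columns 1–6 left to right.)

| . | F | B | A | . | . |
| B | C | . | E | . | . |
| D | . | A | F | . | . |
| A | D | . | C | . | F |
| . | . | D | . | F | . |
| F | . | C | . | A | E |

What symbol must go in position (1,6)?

Row 2, column 3: row 2 has {B, C, E} and column 3 has {A, B, C, D}, leaving only F.
Row 2, column 5: row 2 has {B, C, E, F} and column 5 has {A, F}, leaving only D.
Row 2, column 6: row 2 has {B, C, D, E, F} and column 6 has {E, F}, leaving only A.
Row 4, column 3: row 4 has {A, C, D, F} and column 3 has {A, B, C, D, F}, leaving only E.
Row 4, column 5: row 4 has {A, C, D, E, F} and column 5 has {A, D, F}, leaving only B.
Row 5, column 4: row 5 has {D, F} and column 4 has {A, C, E, F}, leaving only B.
Row 5, column 6: row 5 has {B, D, F} and column 6 has {A, E, F}, leaving only C.
Row 1 already has {A, B, F} and column 6 already has {A, C, E, F}, so row 1, column 6 must be D.

D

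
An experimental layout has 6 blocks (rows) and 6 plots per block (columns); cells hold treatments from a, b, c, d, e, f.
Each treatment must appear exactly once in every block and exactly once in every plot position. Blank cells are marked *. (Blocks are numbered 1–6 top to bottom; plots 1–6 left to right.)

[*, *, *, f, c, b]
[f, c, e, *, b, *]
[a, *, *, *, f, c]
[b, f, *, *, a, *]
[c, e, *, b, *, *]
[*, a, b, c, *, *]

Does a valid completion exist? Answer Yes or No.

No block or plot among the givens repeats a symbol, and propagating forced cells runs into no contradiction.
One valid completion exists (for instance, e d a f c b / f c e a b d / a b d e f c / b f c d a e / c e f b d a / d a b c e f).

Yes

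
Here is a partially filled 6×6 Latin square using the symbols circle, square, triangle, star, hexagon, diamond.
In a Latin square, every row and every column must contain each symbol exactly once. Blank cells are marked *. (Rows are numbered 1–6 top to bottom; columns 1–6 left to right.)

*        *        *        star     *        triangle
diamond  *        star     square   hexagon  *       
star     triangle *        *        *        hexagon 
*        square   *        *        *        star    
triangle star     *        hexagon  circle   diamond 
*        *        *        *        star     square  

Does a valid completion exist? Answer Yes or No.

Row 2, column 2: row 2 has {square, star, hexagon, diamond} and column 2 has {square, triangle, star}, so it must be circle.
Now row 2, column 6: row 2 together with column 6 already contain {circle, square, triangle, star, hexagon, diamond} — every symbol — so nothing can go there. The grid has no valid completion.

No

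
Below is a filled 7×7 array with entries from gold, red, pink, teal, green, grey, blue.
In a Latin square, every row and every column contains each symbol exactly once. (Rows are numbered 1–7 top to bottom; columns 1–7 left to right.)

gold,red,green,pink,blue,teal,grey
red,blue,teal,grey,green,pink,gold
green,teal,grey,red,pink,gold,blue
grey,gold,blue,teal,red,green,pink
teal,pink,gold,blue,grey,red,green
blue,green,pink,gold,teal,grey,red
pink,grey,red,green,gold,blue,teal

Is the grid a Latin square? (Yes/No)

Yes

Each row is a permutation of the 7 symbols, and so is each column.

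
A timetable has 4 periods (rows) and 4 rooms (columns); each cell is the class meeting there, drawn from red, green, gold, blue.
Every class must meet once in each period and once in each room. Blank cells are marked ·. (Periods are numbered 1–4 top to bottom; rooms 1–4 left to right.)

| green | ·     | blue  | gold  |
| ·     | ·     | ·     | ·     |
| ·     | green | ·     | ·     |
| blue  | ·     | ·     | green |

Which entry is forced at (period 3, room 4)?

blue

Period 1, room 2: period 1 has {green, gold, blue} and room 2 has {green}, leaving only red.
Period 4, room 2: period 4 has {green, blue} and room 2 has {red, green}, leaving only gold.
Period 2, room 2: period 2 has {} and room 2 has {red, green, gold}, leaving only blue.
Period 2, room 4: period 2 has {blue} and room 4 has {green, gold}, leaving only red.
Period 3 already has {green} and room 4 already has {red, green, gold}, so period 3, room 4 must be blue.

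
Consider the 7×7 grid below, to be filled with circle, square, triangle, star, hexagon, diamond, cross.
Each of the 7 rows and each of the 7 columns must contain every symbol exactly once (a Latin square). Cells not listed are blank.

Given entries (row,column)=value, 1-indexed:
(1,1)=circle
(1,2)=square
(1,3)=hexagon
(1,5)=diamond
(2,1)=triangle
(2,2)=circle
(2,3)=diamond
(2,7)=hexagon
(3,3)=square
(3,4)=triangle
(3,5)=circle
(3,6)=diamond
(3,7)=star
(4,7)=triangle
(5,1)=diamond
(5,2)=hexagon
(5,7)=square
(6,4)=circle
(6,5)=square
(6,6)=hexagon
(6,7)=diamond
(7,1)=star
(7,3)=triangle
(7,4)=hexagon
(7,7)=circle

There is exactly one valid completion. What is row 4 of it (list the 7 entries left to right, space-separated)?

Row 1, column 7: row 1 has {circle, square, hexagon, diamond} and column 7 has {circle, square, triangle, star, hexagon, diamond}, leaving only cross.
Row 1, column 4: row 1 has {circle, square, hexagon, diamond, cross} and column 4 has {circle, triangle, hexagon}, leaving only star.
Row 1, column 6: row 1 has {circle, square, star, hexagon, diamond, cross} and column 6 has {hexagon, diamond}, leaving only triangle.
Row 3, column 2: row 3 has {circle, square, triangle, star, diamond} and column 2 has {circle, square, hexagon}, leaving only cross.
Row 3, column 1: row 3 has {circle, square, triangle, star, diamond, cross} and column 1 has {circle, triangle, star, diamond}, leaving only hexagon.
Row 5, column 4: row 5 has {square, hexagon, diamond} and column 4 has {circle, triangle, star, hexagon}, leaving only cross.
Row 2, column 4: row 2 has {circle, triangle, hexagon, diamond} and column 4 has {circle, triangle, star, hexagon, cross}, leaving only square.
Row 4, column 4: row 4 has {triangle} and column 4 has {circle, square, triangle, star, hexagon, cross}, leaving only diamond.
Row 4, column 2: row 4 has {triangle, diamond} and column 2 has {circle, square, hexagon, cross}, leaving only star.
Row 6, column 1: row 6 has {circle, square, hexagon, diamond} and column 1 has {circle, triangle, star, hexagon, diamond}, leaving only cross.
Row 4, column 1: row 4 has {triangle, star, diamond} and column 1 has {circle, triangle, star, hexagon, diamond, cross}, leaving only square.
Row 6, column 2: row 6 has {circle, square, hexagon, diamond, cross} and column 2 has {circle, square, star, hexagon, cross}, leaving only triangle.
Row 6, column 3: row 6 has {circle, square, triangle, hexagon, diamond, cross} and column 3 has {square, triangle, hexagon, diamond}, leaving only star.
Row 5, column 3: row 5 has {square, hexagon, diamond, cross} and column 3 has {square, triangle, star, hexagon, diamond}, leaving only circle.
Row 4, column 3: row 4 has {square, triangle, star, diamond} and column 3 has {circle, square, triangle, star, hexagon, diamond}, leaving only cross.
Row 4, column 5: row 4 has {square, triangle, star, diamond, cross} and column 5 has {circle, square, diamond}, leaving only hexagon.
Row 4, column 6: row 4 has {square, triangle, star, hexagon, diamond, cross} and column 6 has {triangle, hexagon, diamond}, leaving only circle.
So row 4 reads: square star cross diamond hexagon circle triangle.

square star cross diamond hexagon circle triangle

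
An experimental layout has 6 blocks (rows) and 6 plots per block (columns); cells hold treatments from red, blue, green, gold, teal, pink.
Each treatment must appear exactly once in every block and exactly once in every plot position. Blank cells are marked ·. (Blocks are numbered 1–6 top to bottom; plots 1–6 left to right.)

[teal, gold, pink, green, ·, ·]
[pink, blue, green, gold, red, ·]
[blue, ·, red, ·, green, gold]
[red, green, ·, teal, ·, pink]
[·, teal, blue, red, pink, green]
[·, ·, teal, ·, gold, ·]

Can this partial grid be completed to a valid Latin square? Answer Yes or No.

No

Block 1, plot 5: block 1 has {green, gold, teal, pink} and plot 5 has {red, green, gold, pink}, so it must be blue.
Now block 4, plot 5: block 4 together with plot 5 already contain {red, blue, green, gold, teal, pink} — every symbol — so nothing can go there. The grid has no valid completion.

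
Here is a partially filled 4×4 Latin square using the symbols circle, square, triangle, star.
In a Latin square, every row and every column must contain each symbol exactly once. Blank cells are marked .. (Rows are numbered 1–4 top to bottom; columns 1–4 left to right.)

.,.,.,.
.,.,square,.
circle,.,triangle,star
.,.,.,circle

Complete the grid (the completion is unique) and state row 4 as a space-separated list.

Row 4, column 3: row 4 has {circle} and column 3 has {square, triangle}, leaving only star.
Row 1, column 3: row 1 has {} and column 3 has {square, triangle, star}, leaving only circle.
Row 2, column 4: row 2 has {square} and column 4 has {circle, star}, leaving only triangle.
Row 1, column 4: row 1 has {circle} and column 4 has {circle, triangle, star}, leaving only square.
Row 2, column 1: row 2 has {square, triangle} and column 1 has {circle}, leaving only star.
Row 1, column 1: row 1 has {circle, square} and column 1 has {circle, star}, leaving only triangle.
Row 4, column 1: row 4 has {circle, star} and column 1 has {circle, triangle, star}, leaving only square.
Row 4, column 2: row 4 has {circle, square, star} and column 2 has {}, leaving only triangle.
So row 4 reads: square triangle star circle.

square triangle star circle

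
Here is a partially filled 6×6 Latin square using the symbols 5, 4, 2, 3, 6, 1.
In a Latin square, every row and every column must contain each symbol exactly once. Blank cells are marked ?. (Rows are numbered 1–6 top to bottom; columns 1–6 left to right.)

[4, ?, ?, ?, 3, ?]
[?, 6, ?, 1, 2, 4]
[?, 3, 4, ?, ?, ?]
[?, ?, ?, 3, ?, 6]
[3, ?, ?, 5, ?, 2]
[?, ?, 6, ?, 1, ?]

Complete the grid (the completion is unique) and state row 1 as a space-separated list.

4 1 2 6 3 5

Row 2, column 1: row 2 has {4, 2, 6, 1} and column 1 has {4, 3}, leaving only 5.
Row 2, column 3: row 2 has {5, 4, 2, 6, 1} and column 3 has {4, 6}, leaving only 3.
Row 5, column 3: row 5 has {5, 2, 3} and column 3 has {4, 3, 6}, leaving only 1.
Row 5, column 2: row 5 has {5, 2, 3, 1} and column 2 has {3, 6}, leaving only 4.
Row 5, column 5: row 5 has {5, 4, 2, 3, 1} and column 5 has {2, 3, 1}, leaving only 6.
Row 3, column 5: row 3 has {4, 3} and column 5 has {2, 3, 6, 1}, leaving only 5.
Row 3, column 6: row 3 has {5, 4, 3} and column 6 has {4, 2, 6}, leaving only 1.
Row 1, column 6: row 1 has {4, 3} and column 6 has {4, 2, 6, 1}, leaving only 5.
Row 1, column 3: row 1 has {5, 4, 3} and column 3 has {4, 3, 6, 1}, leaving only 2.
Row 1, column 2: row 1 has {5, 4, 2, 3} and column 2 has {4, 3, 6}, leaving only 1.
Row 1, column 4: row 1 has {5, 4, 2, 3, 1} and column 4 has {5, 3, 1}, leaving only 6.
So row 1 reads: 4 1 2 6 3 5.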